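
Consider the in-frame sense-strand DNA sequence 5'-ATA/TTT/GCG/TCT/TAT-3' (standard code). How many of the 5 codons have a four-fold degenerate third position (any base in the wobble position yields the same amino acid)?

Codon 1 ATA (Ile): third position 3-fold.
Codon 2 TTT (Phe): third position 2-fold.
Codon 3 GCG (Ala): third position 4-fold.
Codon 4 TCT (Ser): third position 4-fold.
Codon 5 TAT (Tyr): third position 2-fold.
Four-fold degenerate third positions: 2.

2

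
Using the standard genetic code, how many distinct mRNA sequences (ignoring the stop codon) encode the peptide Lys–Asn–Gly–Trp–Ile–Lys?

Lys: 2 codons.
Asn: 2 codons.
Gly: 4 codons.
Trp: 1 codon.
Ile: 3 codons.
Lys: 2 codons.
2 × 2 × 4 × 1 × 3 × 2 = 96.

96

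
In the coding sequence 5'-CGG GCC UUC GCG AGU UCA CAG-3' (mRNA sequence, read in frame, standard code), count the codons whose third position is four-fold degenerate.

Codon 1 CGG (Arg): third position 4-fold.
Codon 2 GCC (Ala): third position 4-fold.
Codon 3 UUC (Phe): third position 2-fold.
Codon 4 GCG (Ala): third position 4-fold.
Codon 5 AGU (Ser): third position 2-fold.
Codon 6 UCA (Ser): third position 4-fold.
Codon 7 CAG (Gln): third position 2-fold.
Four-fold degenerate third positions: 4.

4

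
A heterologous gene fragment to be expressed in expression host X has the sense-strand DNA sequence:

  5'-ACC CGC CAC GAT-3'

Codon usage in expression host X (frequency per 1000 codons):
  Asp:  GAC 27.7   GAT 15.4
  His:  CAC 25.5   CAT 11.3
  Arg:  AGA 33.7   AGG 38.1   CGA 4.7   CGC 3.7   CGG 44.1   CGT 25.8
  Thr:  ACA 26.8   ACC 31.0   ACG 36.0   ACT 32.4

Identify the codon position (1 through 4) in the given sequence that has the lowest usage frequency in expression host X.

Codon 1 ACC (Thr): 31.0 per 1000.
Codon 2 CGC (Arg): 3.7 per 1000.
Codon 3 CAC (His): 25.5 per 1000.
Codon 4 GAT (Asp): 15.4 per 1000.
Lowest frequency is 3.7 at codon 2.

2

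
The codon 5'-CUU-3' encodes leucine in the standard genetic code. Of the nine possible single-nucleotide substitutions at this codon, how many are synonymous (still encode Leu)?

Position 1: none → 0 synonymous.
Position 2: none → 0 synonymous.
Position 3: CUC, CUA, CUG → 3 synonymous.
Total: 0 + 0 + 3 = 3.

3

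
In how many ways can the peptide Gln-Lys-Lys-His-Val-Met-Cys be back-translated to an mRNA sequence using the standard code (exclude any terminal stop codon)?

Gln: 2 codons.
Lys: 2 codons.
Lys: 2 codons.
His: 2 codons.
Val: 4 codons.
Met: 1 codon.
Cys: 2 codons.
2 × 2 × 2 × 2 × 4 × 1 × 2 = 128.

128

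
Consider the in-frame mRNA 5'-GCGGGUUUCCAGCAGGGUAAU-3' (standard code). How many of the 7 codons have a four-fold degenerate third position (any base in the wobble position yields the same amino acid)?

3

Codon 1 GCG (Ala): third position 4-fold.
Codon 2 GGU (Gly): third position 4-fold.
Codon 3 UUC (Phe): third position 2-fold.
Codon 4 CAG (Gln): third position 2-fold.
Codon 5 CAG (Gln): third position 2-fold.
Codon 6 GGU (Gly): third position 4-fold.
Codon 7 AAU (Asn): third position 2-fold.
Four-fold degenerate third positions: 3.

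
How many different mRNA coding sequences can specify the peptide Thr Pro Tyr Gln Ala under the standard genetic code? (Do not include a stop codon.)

Thr: 4 codons.
Pro: 4 codons.
Tyr: 2 codons.
Gln: 2 codons.
Ala: 4 codons.
4 × 4 × 2 × 2 × 4 = 256.

256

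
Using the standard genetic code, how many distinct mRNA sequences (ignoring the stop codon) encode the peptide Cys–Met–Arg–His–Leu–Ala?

576

Cys: 2 codons.
Met: 1 codon.
Arg: 6 codons.
His: 2 codons.
Leu: 6 codons.
Ala: 4 codons.
2 × 1 × 6 × 2 × 6 × 4 = 576.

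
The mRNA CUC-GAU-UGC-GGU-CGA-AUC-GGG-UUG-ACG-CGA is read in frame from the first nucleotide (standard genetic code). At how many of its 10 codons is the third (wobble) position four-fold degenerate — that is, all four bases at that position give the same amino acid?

6

Codon 1 CUC (Leu): third position 4-fold.
Codon 2 GAU (Asp): third position 2-fold.
Codon 3 UGC (Cys): third position 2-fold.
Codon 4 GGU (Gly): third position 4-fold.
Codon 5 CGA (Arg): third position 4-fold.
Codon 6 AUC (Ile): third position 3-fold.
Codon 7 GGG (Gly): third position 4-fold.
Codon 8 UUG (Leu): third position 2-fold.
Codon 9 ACG (Thr): third position 4-fold.
Codon 10 CGA (Arg): third position 4-fold.
Four-fold degenerate third positions: 6.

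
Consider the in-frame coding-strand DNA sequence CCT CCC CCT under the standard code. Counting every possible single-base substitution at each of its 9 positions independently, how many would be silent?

Codon 1 (CCT, Pro): 3 synonymous substitutions.
Codon 2 (CCC, Pro): 3 synonymous substitutions.
Codon 3 (CCT, Pro): 3 synonymous substitutions.
Total: 3 + 3 + 3 = 9.

9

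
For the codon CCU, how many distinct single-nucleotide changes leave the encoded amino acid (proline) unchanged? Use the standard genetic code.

3

Position 1: none → 0 synonymous.
Position 2: none → 0 synonymous.
Position 3: CCC, CCA, CCG → 3 synonymous.
Total: 0 + 0 + 3 = 3.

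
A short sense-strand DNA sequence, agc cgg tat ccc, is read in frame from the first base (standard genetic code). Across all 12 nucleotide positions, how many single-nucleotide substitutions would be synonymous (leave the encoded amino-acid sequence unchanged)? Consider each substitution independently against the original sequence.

9

Codon 1 (AGC, Ser): 1 synonymous substitution.
Codon 2 (CGG, Arg): 4 synonymous substitutions.
Codon 3 (TAT, Tyr): 1 synonymous substitution.
Codon 4 (CCC, Pro): 3 synonymous substitutions.
Total: 1 + 4 + 1 + 3 = 9.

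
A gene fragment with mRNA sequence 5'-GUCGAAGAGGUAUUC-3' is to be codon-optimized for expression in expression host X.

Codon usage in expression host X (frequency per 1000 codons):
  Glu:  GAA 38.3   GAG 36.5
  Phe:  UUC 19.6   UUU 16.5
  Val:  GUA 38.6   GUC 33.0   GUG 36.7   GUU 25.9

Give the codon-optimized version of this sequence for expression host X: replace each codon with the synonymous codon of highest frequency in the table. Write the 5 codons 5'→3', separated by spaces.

Codon 1 (Val): best is GUA at 38.6.
Codon 2 (Glu): best is GAA at 38.3.
Codon 3 (Glu): best is GAA at 38.3.
Codon 4 (Val): best is GUA at 38.6.
Codon 5 (Phe): best is UUC at 19.6.

GUA GAA GAA GUA UUC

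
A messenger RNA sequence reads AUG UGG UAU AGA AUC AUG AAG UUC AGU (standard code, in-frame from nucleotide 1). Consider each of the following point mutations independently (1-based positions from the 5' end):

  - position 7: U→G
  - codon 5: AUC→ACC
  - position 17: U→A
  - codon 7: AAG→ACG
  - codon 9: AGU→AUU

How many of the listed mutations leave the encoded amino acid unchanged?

Codon 3: UAU (Tyr) → GAU (Asp) — missense.
Codon 5: AUC (Ile) → ACC (Thr) — missense.
Codon 6: AUG (Met) → AAG (Lys) — missense.
Codon 7: AAG (Lys) → ACG (Thr) — missense.
Codon 9: AGU (Ser) → AUU (Ile) — missense.
Synonymous: 0 of 5.

0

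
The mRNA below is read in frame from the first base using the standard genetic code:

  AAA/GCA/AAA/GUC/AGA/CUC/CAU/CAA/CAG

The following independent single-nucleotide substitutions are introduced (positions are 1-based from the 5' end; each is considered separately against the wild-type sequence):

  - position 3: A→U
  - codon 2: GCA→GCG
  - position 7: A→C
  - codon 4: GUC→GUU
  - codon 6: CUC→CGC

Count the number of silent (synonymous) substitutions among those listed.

Codon 1: AAA (Lys) → AAU (Asn) — missense.
Codon 2: GCA (Ala) → GCG (Ala) — synonymous.
Codon 3: AAA (Lys) → CAA (Gln) — missense.
Codon 4: GUC (Val) → GUU (Val) — synonymous.
Codon 6: CUC (Leu) → CGC (Arg) — missense.
Synonymous: 2 of 5.

2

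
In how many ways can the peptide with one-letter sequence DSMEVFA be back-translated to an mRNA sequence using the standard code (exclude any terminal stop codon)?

768

Asp: 2 codons.
Ser: 6 codons.
Met: 1 codon.
Glu: 2 codons.
Val: 4 codons.
Phe: 2 codons.
Ala: 4 codons.
2 × 6 × 1 × 2 × 4 × 2 × 4 = 768.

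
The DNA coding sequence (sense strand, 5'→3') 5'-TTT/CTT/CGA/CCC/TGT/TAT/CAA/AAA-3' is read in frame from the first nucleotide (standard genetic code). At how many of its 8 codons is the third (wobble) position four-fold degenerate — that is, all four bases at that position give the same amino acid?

Codon 1 TTT (Phe): third position 2-fold.
Codon 2 CTT (Leu): third position 4-fold.
Codon 3 CGA (Arg): third position 4-fold.
Codon 4 CCC (Pro): third position 4-fold.
Codon 5 TGT (Cys): third position 2-fold.
Codon 6 TAT (Tyr): third position 2-fold.
Codon 7 CAA (Gln): third position 2-fold.
Codon 8 AAA (Lys): third position 2-fold.
Four-fold degenerate third positions: 3.

3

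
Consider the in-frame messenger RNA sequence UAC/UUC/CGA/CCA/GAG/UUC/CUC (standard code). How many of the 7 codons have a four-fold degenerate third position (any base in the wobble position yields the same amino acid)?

3

Codon 1 UAC (Tyr): third position 2-fold.
Codon 2 UUC (Phe): third position 2-fold.
Codon 3 CGA (Arg): third position 4-fold.
Codon 4 CCA (Pro): third position 4-fold.
Codon 5 GAG (Glu): third position 2-fold.
Codon 6 UUC (Phe): third position 2-fold.
Codon 7 CUC (Leu): third position 4-fold.
Four-fold degenerate third positions: 3.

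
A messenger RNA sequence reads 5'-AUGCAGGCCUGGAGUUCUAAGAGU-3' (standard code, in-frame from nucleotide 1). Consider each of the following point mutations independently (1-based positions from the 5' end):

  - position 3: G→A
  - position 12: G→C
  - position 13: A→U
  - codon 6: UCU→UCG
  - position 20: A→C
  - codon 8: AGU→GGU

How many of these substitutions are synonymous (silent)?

1

Codon 1: AUG (Met) → AUA (Ile) — missense.
Codon 4: UGG (Trp) → UGC (Cys) — missense.
Codon 5: AGU (Ser) → UGU (Cys) — missense.
Codon 6: UCU (Ser) → UCG (Ser) — synonymous.
Codon 7: AAG (Lys) → ACG (Thr) — missense.
Codon 8: AGU (Ser) → GGU (Gly) — missense.
Synonymous: 1 of 6.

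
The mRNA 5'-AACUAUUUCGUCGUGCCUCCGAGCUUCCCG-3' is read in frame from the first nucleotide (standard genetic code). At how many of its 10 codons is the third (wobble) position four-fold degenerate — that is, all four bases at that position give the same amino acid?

5

Codon 1 AAC (Asn): third position 2-fold.
Codon 2 UAU (Tyr): third position 2-fold.
Codon 3 UUC (Phe): third position 2-fold.
Codon 4 GUC (Val): third position 4-fold.
Codon 5 GUG (Val): third position 4-fold.
Codon 6 CCU (Pro): third position 4-fold.
Codon 7 CCG (Pro): third position 4-fold.
Codon 8 AGC (Ser): third position 2-fold.
Codon 9 UUC (Phe): third position 2-fold.
Codon 10 CCG (Pro): third position 4-fold.
Four-fold degenerate third positions: 5.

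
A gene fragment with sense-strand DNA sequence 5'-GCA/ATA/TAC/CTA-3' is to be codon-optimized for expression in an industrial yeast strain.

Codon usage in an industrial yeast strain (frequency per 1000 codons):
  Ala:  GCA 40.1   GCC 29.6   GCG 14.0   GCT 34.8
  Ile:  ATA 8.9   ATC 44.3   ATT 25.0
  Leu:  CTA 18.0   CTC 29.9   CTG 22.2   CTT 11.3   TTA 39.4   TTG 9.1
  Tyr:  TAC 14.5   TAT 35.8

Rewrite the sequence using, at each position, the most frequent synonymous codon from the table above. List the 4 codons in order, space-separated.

Codon 1 (Ala): best is GCA at 40.1.
Codon 2 (Ile): best is ATC at 44.3.
Codon 3 (Tyr): best is TAT at 35.8.
Codon 4 (Leu): best is TTA at 39.4.

GCA ATC TAT TTA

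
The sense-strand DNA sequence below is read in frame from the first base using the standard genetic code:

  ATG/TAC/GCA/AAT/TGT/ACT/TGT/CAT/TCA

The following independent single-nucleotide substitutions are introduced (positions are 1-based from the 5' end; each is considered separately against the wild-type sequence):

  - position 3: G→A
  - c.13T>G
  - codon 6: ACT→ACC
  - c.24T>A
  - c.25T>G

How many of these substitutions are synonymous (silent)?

1

Codon 1: ATG (Met) → ATA (Ile) — missense.
Codon 5: TGT (Cys) → GGT (Gly) — missense.
Codon 6: ACT (Thr) → ACC (Thr) — synonymous.
Codon 8: CAT (His) → CAA (Gln) — missense.
Codon 9: TCA (Ser) → GCA (Ala) — missense.
Synonymous: 1 of 5.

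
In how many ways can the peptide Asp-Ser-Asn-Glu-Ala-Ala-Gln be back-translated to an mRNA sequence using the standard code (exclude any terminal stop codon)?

Asp: 2 codons.
Ser: 6 codons.
Asn: 2 codons.
Glu: 2 codons.
Ala: 4 codons.
Ala: 4 codons.
Gln: 2 codons.
2 × 6 × 2 × 2 × 4 × 4 × 2 = 1536.

1536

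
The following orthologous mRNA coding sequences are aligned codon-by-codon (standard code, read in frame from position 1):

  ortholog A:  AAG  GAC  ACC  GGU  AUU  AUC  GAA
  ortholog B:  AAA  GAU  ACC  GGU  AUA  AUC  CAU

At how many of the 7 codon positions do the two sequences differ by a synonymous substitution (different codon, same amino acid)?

3

Codon 1: AAG Lys / AAA Lys — synonymous.
Codon 2: GAC Asp / GAU Asp — synonymous.
Codon 3: ACC Thr / ACC Thr — identical.
Codon 4: GGU Gly / GGU Gly — identical.
Codon 5: AUU Ile / AUA Ile — synonymous.
Codon 6: AUC Ile / AUC Ile — identical.
Codon 7: GAA Glu / CAU His — nonsynonymous.
Synonymous differences: 3.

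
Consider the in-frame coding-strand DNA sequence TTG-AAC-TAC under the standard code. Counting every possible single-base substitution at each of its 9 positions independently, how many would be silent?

4

Codon 1 (TTG, Leu): 2 synonymous substitutions.
Codon 2 (AAC, Asn): 1 synonymous substitution.
Codon 3 (TAC, Tyr): 1 synonymous substitution.
Total: 2 + 1 + 1 = 4.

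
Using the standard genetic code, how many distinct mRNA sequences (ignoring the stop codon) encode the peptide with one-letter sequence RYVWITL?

3456

Arg: 6 codons.
Tyr: 2 codons.
Val: 4 codons.
Trp: 1 codon.
Ile: 3 codons.
Thr: 4 codons.
Leu: 6 codons.
6 × 2 × 4 × 1 × 3 × 4 × 6 = 3456.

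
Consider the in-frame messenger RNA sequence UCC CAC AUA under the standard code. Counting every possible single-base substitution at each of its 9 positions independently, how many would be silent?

Codon 1 (UCC, Ser): 3 synonymous substitutions.
Codon 2 (CAC, His): 1 synonymous substitution.
Codon 3 (AUA, Ile): 2 synonymous substitutions.
Total: 3 + 1 + 2 = 6.

6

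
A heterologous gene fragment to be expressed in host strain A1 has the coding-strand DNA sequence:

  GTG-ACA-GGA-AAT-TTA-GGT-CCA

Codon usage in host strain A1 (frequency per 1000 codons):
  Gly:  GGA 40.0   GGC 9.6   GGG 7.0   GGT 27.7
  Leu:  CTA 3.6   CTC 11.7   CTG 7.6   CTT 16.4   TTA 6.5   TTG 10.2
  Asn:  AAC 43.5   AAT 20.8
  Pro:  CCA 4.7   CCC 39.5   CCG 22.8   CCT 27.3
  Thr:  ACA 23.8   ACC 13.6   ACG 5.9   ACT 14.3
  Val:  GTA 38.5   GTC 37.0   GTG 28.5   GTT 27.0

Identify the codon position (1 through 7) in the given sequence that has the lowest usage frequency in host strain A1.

Codon 1 GTG (Val): 28.5 per 1000.
Codon 2 ACA (Thr): 23.8 per 1000.
Codon 3 GGA (Gly): 40.0 per 1000.
Codon 4 AAT (Asn): 20.8 per 1000.
Codon 5 TTA (Leu): 6.5 per 1000.
Codon 6 GGT (Gly): 27.7 per 1000.
Codon 7 CCA (Pro): 4.7 per 1000.
Lowest frequency is 4.7 at codon 7.

7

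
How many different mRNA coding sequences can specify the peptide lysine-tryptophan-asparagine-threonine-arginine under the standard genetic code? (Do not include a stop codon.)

96

Lys: 2 codons.
Trp: 1 codon.
Asn: 2 codons.
Thr: 4 codons.
Arg: 6 codons.
2 × 1 × 2 × 4 × 6 = 96.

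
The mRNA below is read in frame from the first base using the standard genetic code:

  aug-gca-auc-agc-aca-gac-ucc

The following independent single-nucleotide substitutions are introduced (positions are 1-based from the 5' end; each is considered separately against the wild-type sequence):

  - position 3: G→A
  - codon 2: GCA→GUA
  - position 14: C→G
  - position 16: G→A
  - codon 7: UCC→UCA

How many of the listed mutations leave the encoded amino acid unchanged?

1

Codon 1: AUG (Met) → AUA (Ile) — missense.
Codon 2: GCA (Ala) → GUA (Val) — missense.
Codon 5: ACA (Thr) → AGA (Arg) — missense.
Codon 6: GAC (Asp) → AAC (Asn) — missense.
Codon 7: UCC (Ser) → UCA (Ser) — synonymous.
Synonymous: 1 of 5.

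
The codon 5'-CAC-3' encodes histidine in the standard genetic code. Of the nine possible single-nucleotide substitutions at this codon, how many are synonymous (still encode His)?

Position 1: none → 0 synonymous.
Position 2: none → 0 synonymous.
Position 3: CAU → 1 synonymous.
Total: 0 + 0 + 1 = 1.

1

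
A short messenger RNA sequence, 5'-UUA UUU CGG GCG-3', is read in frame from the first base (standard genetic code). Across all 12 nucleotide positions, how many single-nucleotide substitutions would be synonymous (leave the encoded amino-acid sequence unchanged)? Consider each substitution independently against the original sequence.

Codon 1 (UUA, Leu): 2 synonymous substitutions.
Codon 2 (UUU, Phe): 1 synonymous substitution.
Codon 3 (CGG, Arg): 4 synonymous substitutions.
Codon 4 (GCG, Ala): 3 synonymous substitutions.
Total: 2 + 1 + 4 + 3 = 10.

10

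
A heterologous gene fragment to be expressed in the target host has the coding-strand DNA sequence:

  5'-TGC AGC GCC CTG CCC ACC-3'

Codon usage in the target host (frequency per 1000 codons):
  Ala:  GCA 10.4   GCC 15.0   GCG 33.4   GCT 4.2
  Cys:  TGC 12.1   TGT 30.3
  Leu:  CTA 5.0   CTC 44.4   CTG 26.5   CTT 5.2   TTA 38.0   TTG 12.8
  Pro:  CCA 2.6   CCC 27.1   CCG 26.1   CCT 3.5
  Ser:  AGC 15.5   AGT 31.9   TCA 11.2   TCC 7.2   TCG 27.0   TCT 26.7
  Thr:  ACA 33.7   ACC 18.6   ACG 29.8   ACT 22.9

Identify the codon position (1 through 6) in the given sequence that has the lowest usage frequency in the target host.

1

Codon 1 TGC (Cys): 12.1 per 1000.
Codon 2 AGC (Ser): 15.5 per 1000.
Codon 3 GCC (Ala): 15.0 per 1000.
Codon 4 CTG (Leu): 26.5 per 1000.
Codon 5 CCC (Pro): 27.1 per 1000.
Codon 6 ACC (Thr): 18.6 per 1000.
Lowest frequency is 12.1 at codon 1.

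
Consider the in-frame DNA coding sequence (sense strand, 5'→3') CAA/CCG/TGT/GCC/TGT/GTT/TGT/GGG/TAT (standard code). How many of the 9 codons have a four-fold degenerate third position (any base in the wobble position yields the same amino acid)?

Codon 1 CAA (Gln): third position 2-fold.
Codon 2 CCG (Pro): third position 4-fold.
Codon 3 TGT (Cys): third position 2-fold.
Codon 4 GCC (Ala): third position 4-fold.
Codon 5 TGT (Cys): third position 2-fold.
Codon 6 GTT (Val): third position 4-fold.
Codon 7 TGT (Cys): third position 2-fold.
Codon 8 GGG (Gly): third position 4-fold.
Codon 9 TAT (Tyr): third position 2-fold.
Four-fold degenerate third positions: 4.

4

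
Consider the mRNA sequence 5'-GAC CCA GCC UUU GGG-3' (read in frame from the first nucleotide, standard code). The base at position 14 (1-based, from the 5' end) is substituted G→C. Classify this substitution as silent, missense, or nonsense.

missense

Position 14 falls in codon 5: GGG → Gly.
After the substitution the codon is GCG → Ala.
Gly ≠ Ala, so this is a missense mutation.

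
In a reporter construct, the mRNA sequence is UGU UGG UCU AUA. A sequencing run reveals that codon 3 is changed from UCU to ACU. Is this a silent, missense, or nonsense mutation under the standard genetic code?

Position 7 falls in codon 3: UCU → Ser.
After the substitution the codon is ACU → Thr.
Ser ≠ Thr, so this is a missense mutation.

missense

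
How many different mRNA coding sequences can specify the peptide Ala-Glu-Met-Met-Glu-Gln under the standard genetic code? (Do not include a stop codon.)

32

Ala: 4 codons.
Glu: 2 codons.
Met: 1 codon.
Met: 1 codon.
Glu: 2 codons.
Gln: 2 codons.
4 × 2 × 1 × 1 × 2 × 2 = 32.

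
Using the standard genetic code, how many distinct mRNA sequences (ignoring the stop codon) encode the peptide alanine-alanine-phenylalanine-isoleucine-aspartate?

Ala: 4 codons.
Ala: 4 codons.
Phe: 2 codons.
Ile: 3 codons.
Asp: 2 codons.
4 × 4 × 2 × 3 × 2 = 192.

192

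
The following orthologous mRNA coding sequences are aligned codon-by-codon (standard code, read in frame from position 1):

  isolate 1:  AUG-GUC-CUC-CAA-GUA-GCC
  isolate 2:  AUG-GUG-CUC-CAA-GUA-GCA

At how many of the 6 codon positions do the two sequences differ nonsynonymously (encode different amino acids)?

Codon 1: AUG Met / AUG Met — identical.
Codon 2: GUC Val / GUG Val — synonymous.
Codon 3: CUC Leu / CUC Leu — identical.
Codon 4: CAA Gln / CAA Gln — identical.
Codon 5: GUA Val / GUA Val — identical.
Codon 6: GCC Ala / GCA Ala — synonymous.
Nonsynonymous differences: 0.

0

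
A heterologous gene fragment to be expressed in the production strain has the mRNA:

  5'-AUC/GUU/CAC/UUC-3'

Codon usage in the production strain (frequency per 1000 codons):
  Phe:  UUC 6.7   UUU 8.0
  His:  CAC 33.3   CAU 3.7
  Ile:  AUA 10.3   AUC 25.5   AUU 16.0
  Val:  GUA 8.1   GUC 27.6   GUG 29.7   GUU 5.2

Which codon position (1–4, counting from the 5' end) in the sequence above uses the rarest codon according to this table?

2

Codon 1 AUC (Ile): 25.5 per 1000.
Codon 2 GUU (Val): 5.2 per 1000.
Codon 3 CAC (His): 33.3 per 1000.
Codon 4 UUC (Phe): 6.7 per 1000.
Lowest frequency is 5.2 at codon 2.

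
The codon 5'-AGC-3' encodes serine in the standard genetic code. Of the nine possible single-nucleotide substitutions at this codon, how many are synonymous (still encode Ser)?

Position 1: none → 0 synonymous.
Position 2: none → 0 synonymous.
Position 3: AGU → 1 synonymous.
Total: 0 + 0 + 1 = 1.

1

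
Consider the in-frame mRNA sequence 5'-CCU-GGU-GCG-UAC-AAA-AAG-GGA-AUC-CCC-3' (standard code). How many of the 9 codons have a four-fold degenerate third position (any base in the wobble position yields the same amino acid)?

Codon 1 CCU (Pro): third position 4-fold.
Codon 2 GGU (Gly): third position 4-fold.
Codon 3 GCG (Ala): third position 4-fold.
Codon 4 UAC (Tyr): third position 2-fold.
Codon 5 AAA (Lys): third position 2-fold.
Codon 6 AAG (Lys): third position 2-fold.
Codon 7 GGA (Gly): third position 4-fold.
Codon 8 AUC (Ile): third position 3-fold.
Codon 9 CCC (Pro): third position 4-fold.
Four-fold degenerate third positions: 5.

5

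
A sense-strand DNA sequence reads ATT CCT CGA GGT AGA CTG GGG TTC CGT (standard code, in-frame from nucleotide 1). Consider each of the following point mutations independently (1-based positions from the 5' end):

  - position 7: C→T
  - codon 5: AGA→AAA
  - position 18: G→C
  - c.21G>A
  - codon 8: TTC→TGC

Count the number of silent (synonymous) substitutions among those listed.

2

Codon 3: CGA (Arg) → TGA (Stop) — nonsense.
Codon 5: AGA (Arg) → AAA (Lys) — missense.
Codon 6: CTG (Leu) → CTC (Leu) — synonymous.
Codon 7: GGG (Gly) → GGA (Gly) — synonymous.
Codon 8: TTC (Phe) → TGC (Cys) — missense.
Synonymous: 2 of 5.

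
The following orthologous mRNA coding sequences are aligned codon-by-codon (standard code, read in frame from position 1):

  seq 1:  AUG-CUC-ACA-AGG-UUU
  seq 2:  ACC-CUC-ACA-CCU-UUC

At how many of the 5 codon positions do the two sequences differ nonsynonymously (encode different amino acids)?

2

Codon 1: AUG Met / ACC Thr — nonsynonymous.
Codon 2: CUC Leu / CUC Leu — identical.
Codon 3: ACA Thr / ACA Thr — identical.
Codon 4: AGG Arg / CCU Pro — nonsynonymous.
Codon 5: UUU Phe / UUC Phe — synonymous.
Nonsynonymous differences: 2.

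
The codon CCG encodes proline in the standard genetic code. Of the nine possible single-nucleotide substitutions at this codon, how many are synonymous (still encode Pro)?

Position 1: none → 0 synonymous.
Position 2: none → 0 synonymous.
Position 3: CCU, CCC, CCA → 3 synonymous.
Total: 0 + 0 + 3 = 3.

3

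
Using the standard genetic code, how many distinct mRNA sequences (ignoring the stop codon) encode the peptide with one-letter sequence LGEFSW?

Leu: 6 codons.
Gly: 4 codons.
Glu: 2 codons.
Phe: 2 codons.
Ser: 6 codons.
Trp: 1 codon.
6 × 4 × 2 × 2 × 6 × 1 = 576.

576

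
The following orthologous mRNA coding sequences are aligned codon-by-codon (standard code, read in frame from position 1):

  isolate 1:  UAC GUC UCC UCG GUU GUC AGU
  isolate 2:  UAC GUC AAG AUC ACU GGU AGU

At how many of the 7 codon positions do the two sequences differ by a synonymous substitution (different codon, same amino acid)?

0

Codon 1: UAC Tyr / UAC Tyr — identical.
Codon 2: GUC Val / GUC Val — identical.
Codon 3: UCC Ser / AAG Lys — nonsynonymous.
Codon 4: UCG Ser / AUC Ile — nonsynonymous.
Codon 5: GUU Val / ACU Thr — nonsynonymous.
Codon 6: GUC Val / GGU Gly — nonsynonymous.
Codon 7: AGU Ser / AGU Ser — identical.
Synonymous differences: 0.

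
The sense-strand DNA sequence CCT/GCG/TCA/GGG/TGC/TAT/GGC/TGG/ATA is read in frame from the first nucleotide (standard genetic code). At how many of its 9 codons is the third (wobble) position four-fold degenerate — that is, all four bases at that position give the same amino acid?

Codon 1 CCT (Pro): third position 4-fold.
Codon 2 GCG (Ala): third position 4-fold.
Codon 3 TCA (Ser): third position 4-fold.
Codon 4 GGG (Gly): third position 4-fold.
Codon 5 TGC (Cys): third position 2-fold.
Codon 6 TAT (Tyr): third position 2-fold.
Codon 7 GGC (Gly): third position 4-fold.
Codon 8 TGG (Trp): third position 1-fold.
Codon 9 ATA (Ile): third position 3-fold.
Four-fold degenerate third positions: 5.

5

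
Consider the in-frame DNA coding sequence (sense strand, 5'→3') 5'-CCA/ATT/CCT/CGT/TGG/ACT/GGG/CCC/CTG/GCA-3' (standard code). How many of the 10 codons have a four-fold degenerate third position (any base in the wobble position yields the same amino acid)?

8

Codon 1 CCA (Pro): third position 4-fold.
Codon 2 ATT (Ile): third position 3-fold.
Codon 3 CCT (Pro): third position 4-fold.
Codon 4 CGT (Arg): third position 4-fold.
Codon 5 TGG (Trp): third position 1-fold.
Codon 6 ACT (Thr): third position 4-fold.
Codon 7 GGG (Gly): third position 4-fold.
Codon 8 CCC (Pro): third position 4-fold.
Codon 9 CTG (Leu): third position 4-fold.
Codon 10 GCA (Ala): third position 4-fold.
Four-fold degenerate third positions: 8.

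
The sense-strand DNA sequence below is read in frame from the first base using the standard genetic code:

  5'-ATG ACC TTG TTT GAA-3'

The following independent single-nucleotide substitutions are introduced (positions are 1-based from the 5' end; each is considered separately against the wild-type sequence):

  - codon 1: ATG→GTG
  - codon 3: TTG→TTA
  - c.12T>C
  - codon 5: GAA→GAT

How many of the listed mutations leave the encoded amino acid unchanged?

Codon 1: ATG (Met) → GTG (Val) — missense.
Codon 3: TTG (Leu) → TTA (Leu) — synonymous.
Codon 4: TTT (Phe) → TTC (Phe) — synonymous.
Codon 5: GAA (Glu) → GAT (Asp) — missense.
Synonymous: 2 of 4.

2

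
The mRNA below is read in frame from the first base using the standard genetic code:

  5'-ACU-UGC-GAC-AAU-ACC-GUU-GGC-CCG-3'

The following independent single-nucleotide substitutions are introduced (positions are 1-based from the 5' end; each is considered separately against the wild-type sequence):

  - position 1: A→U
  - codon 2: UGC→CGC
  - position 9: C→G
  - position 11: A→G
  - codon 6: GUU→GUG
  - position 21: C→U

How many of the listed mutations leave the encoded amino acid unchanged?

2

Codon 1: ACU (Thr) → UCU (Ser) — missense.
Codon 2: UGC (Cys) → CGC (Arg) — missense.
Codon 3: GAC (Asp) → GAG (Glu) — missense.
Codon 4: AAU (Asn) → AGU (Ser) — missense.
Codon 6: GUU (Val) → GUG (Val) — synonymous.
Codon 7: GGC (Gly) → GGU (Gly) — synonymous.
Synonymous: 2 of 6.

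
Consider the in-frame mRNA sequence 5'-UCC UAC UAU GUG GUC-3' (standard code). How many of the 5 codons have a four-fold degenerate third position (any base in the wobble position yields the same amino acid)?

3

Codon 1 UCC (Ser): third position 4-fold.
Codon 2 UAC (Tyr): third position 2-fold.
Codon 3 UAU (Tyr): third position 2-fold.
Codon 4 GUG (Val): third position 4-fold.
Codon 5 GUC (Val): third position 4-fold.
Four-fold degenerate third positions: 3.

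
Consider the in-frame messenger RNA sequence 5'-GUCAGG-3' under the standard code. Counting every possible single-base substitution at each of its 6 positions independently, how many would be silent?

Codon 1 (GUC, Val): 3 synonymous substitutions.
Codon 2 (AGG, Arg): 2 synonymous substitutions.
Total: 3 + 2 = 5.

5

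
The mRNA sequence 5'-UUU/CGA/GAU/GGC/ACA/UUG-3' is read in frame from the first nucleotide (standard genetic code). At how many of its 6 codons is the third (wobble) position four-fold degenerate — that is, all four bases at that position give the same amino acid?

3

Codon 1 UUU (Phe): third position 2-fold.
Codon 2 CGA (Arg): third position 4-fold.
Codon 3 GAU (Asp): third position 2-fold.
Codon 4 GGC (Gly): third position 4-fold.
Codon 5 ACA (Thr): third position 4-fold.
Codon 6 UUG (Leu): third position 2-fold.
Four-fold degenerate third positions: 3.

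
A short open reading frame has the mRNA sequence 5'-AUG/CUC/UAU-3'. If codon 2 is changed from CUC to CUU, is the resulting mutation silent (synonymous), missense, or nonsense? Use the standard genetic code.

Position 6 falls in codon 2: CUC → Leu.
After the substitution the codon is CUU → Leu.
Both encode Leu, so the change is synonymous.

silent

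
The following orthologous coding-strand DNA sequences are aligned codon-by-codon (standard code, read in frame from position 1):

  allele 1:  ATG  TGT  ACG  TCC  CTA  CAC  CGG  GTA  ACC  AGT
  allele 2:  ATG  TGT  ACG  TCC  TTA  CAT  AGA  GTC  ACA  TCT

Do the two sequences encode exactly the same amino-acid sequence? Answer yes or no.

yes

Codon 1: ATG Met / ATG Met — identical.
Codon 2: TGT Cys / TGT Cys — identical.
Codon 3: ACG Thr / ACG Thr — identical.
Codon 4: TCC Ser / TCC Ser — identical.
Codon 5: CTA Leu / TTA Leu — synonymous.
Codon 6: CAC His / CAT His — synonymous.
Codon 7: CGG Arg / AGA Arg — synonymous.
Codon 8: GTA Val / GTC Val — synonymous.
Codon 9: ACC Thr / ACA Thr — synonymous.
Codon 10: AGT Ser / TCT Ser — synonymous.
Nonsynonymous differences: 0 → same protein.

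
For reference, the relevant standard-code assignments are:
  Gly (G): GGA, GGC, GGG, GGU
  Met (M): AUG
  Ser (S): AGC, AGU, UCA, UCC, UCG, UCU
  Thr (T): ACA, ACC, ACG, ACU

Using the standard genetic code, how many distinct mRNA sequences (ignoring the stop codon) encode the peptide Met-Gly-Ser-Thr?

Met: 1 codon.
Gly: 4 codons.
Ser: 6 codons.
Thr: 4 codons.
1 × 4 × 6 × 4 = 96.

96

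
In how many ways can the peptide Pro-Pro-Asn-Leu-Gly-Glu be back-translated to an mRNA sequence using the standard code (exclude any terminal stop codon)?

Pro: 4 codons.
Pro: 4 codons.
Asn: 2 codons.
Leu: 6 codons.
Gly: 4 codons.
Glu: 2 codons.
4 × 4 × 2 × 6 × 4 × 2 = 1536.

1536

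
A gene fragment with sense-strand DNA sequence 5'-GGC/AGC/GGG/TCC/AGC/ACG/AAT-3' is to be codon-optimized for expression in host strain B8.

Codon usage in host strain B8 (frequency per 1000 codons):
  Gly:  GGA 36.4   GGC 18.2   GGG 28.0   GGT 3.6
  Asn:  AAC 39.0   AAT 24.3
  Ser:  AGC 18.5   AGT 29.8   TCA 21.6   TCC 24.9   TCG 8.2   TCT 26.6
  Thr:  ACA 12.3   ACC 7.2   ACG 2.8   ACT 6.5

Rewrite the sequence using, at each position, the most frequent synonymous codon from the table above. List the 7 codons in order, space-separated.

Codon 1 (Gly): best is GGA at 36.4.
Codon 2 (Ser): best is AGT at 29.8.
Codon 3 (Gly): best is GGA at 36.4.
Codon 4 (Ser): best is AGT at 29.8.
Codon 5 (Ser): best is AGT at 29.8.
Codon 6 (Thr): best is ACA at 12.3.
Codon 7 (Asn): best is AAC at 39.0.

GGA AGT GGA AGT AGT ACA AAC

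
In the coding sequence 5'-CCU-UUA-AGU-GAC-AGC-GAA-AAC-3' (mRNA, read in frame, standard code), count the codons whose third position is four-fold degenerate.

Codon 1 CCU (Pro): third position 4-fold.
Codon 2 UUA (Leu): third position 2-fold.
Codon 3 AGU (Ser): third position 2-fold.
Codon 4 GAC (Asp): third position 2-fold.
Codon 5 AGC (Ser): third position 2-fold.
Codon 6 GAA (Glu): third position 2-fold.
Codon 7 AAC (Asn): third position 2-fold.
Four-fold degenerate third positions: 1.

1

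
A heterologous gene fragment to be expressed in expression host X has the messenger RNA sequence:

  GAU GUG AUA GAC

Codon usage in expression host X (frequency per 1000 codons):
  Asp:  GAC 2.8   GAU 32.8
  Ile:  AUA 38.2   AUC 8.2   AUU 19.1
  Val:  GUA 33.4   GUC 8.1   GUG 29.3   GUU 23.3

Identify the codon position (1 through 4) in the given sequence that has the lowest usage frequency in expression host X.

Codon 1 GAU (Asp): 32.8 per 1000.
Codon 2 GUG (Val): 29.3 per 1000.
Codon 3 AUA (Ile): 38.2 per 1000.
Codon 4 GAC (Asp): 2.8 per 1000.
Lowest frequency is 2.8 at codon 4.

4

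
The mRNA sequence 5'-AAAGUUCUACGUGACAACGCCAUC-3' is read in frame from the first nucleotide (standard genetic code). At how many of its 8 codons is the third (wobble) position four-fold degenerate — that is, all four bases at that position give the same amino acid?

4

Codon 1 AAA (Lys): third position 2-fold.
Codon 2 GUU (Val): third position 4-fold.
Codon 3 CUA (Leu): third position 4-fold.
Codon 4 CGU (Arg): third position 4-fold.
Codon 5 GAC (Asp): third position 2-fold.
Codon 6 AAC (Asn): third position 2-fold.
Codon 7 GCC (Ala): third position 4-fold.
Codon 8 AUC (Ile): third position 3-fold.
Four-fold degenerate third positions: 4.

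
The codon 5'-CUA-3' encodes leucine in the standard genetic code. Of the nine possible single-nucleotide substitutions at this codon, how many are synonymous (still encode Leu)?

4

Position 1: UUA → 1 synonymous.
Position 2: none → 0 synonymous.
Position 3: CUU, CUC, CUG → 3 synonymous.
Total: 1 + 0 + 3 = 4.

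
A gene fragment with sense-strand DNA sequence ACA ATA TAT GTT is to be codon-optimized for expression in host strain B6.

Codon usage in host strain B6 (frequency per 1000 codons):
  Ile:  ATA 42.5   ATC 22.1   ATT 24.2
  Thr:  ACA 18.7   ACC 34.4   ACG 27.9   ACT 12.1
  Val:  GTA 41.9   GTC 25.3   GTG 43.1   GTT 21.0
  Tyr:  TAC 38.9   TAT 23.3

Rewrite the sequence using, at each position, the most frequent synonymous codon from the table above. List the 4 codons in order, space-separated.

ACC ATA TAC GTG

Codon 1 (Thr): best is ACC at 34.4.
Codon 2 (Ile): best is ATA at 42.5.
Codon 3 (Tyr): best is TAC at 38.9.
Codon 4 (Val): best is GTG at 43.1.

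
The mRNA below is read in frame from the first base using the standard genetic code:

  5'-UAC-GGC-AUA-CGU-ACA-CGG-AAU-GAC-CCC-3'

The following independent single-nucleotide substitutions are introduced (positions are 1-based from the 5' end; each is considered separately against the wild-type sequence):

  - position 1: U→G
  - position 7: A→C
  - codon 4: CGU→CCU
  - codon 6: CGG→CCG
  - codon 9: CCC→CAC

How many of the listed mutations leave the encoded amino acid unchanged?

0

Codon 1: UAC (Tyr) → GAC (Asp) — missense.
Codon 3: AUA (Ile) → CUA (Leu) — missense.
Codon 4: CGU (Arg) → CCU (Pro) — missense.
Codon 6: CGG (Arg) → CCG (Pro) — missense.
Codon 9: CCC (Pro) → CAC (His) — missense.
Synonymous: 0 of 5.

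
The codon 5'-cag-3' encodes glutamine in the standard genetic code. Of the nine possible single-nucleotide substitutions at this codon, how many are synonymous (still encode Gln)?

Position 1: none → 0 synonymous.
Position 2: none → 0 synonymous.
Position 3: CAA → 1 synonymous.
Total: 0 + 0 + 1 = 1.

1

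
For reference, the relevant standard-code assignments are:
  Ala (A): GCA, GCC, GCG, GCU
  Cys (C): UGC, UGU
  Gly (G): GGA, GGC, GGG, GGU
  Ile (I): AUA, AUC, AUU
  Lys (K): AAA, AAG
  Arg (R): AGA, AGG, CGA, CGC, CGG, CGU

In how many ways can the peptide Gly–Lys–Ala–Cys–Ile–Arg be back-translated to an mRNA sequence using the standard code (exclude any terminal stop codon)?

1152

Gly: 4 codons.
Lys: 2 codons.
Ala: 4 codons.
Cys: 2 codons.
Ile: 3 codons.
Arg: 6 codons.
4 × 2 × 4 × 2 × 3 × 6 = 1152.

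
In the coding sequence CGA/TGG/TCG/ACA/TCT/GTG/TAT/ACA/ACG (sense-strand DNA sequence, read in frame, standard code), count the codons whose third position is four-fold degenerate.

7

Codon 1 CGA (Arg): third position 4-fold.
Codon 2 TGG (Trp): third position 1-fold.
Codon 3 TCG (Ser): third position 4-fold.
Codon 4 ACA (Thr): third position 4-fold.
Codon 5 TCT (Ser): third position 4-fold.
Codon 6 GTG (Val): third position 4-fold.
Codon 7 TAT (Tyr): third position 2-fold.
Codon 8 ACA (Thr): third position 4-fold.
Codon 9 ACG (Thr): third position 4-fold.
Four-fold degenerate third positions: 7.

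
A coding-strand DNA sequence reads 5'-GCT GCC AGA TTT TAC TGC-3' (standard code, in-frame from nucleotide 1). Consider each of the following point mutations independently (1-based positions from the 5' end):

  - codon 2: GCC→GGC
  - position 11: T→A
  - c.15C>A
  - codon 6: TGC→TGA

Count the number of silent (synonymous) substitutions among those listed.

0

Codon 2: GCC (Ala) → GGC (Gly) — missense.
Codon 4: TTT (Phe) → TAT (Tyr) — missense.
Codon 5: TAC (Tyr) → TAA (Stop) — nonsense.
Codon 6: TGC (Cys) → TGA (Stop) — nonsense.
Synonymous: 0 of 4.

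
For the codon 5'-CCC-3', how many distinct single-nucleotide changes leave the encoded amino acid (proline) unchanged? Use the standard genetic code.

Position 1: none → 0 synonymous.
Position 2: none → 0 synonymous.
Position 3: CCU, CCA, CCG → 3 synonymous.
Total: 0 + 0 + 3 = 3.

3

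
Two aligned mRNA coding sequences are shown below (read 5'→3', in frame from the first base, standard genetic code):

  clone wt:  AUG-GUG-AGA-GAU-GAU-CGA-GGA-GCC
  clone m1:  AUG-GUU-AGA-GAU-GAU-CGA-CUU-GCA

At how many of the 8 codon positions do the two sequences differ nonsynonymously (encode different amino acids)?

Codon 1: AUG Met / AUG Met — identical.
Codon 2: GUG Val / GUU Val — synonymous.
Codon 3: AGA Arg / AGA Arg — identical.
Codon 4: GAU Asp / GAU Asp — identical.
Codon 5: GAU Asp / GAU Asp — identical.
Codon 6: CGA Arg / CGA Arg — identical.
Codon 7: GGA Gly / CUU Leu — nonsynonymous.
Codon 8: GCC Ala / GCA Ala — synonymous.
Nonsynonymous differences: 1.

1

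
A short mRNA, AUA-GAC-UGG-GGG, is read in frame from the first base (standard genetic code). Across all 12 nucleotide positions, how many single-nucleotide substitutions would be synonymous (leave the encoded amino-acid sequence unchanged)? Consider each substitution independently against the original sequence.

6

Codon 1 (AUA, Ile): 2 synonymous substitutions.
Codon 2 (GAC, Asp): 1 synonymous substitution.
Codon 3 (UGG, Trp): 0 synonymous substitutions.
Codon 4 (GGG, Gly): 3 synonymous substitutions.
Total: 2 + 1 + 0 + 3 = 6.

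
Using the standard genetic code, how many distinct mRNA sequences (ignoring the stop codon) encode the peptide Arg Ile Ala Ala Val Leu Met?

6912

Arg: 6 codons.
Ile: 3 codons.
Ala: 4 codons.
Ala: 4 codons.
Val: 4 codons.
Leu: 6 codons.
Met: 1 codon.
6 × 3 × 4 × 4 × 4 × 6 × 1 = 6912.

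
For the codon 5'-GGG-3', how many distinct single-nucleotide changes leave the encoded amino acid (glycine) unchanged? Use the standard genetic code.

Position 1: none → 0 synonymous.
Position 2: none → 0 synonymous.
Position 3: GGT, GGC, GGA → 3 synonymous.
Total: 0 + 0 + 3 = 3.

3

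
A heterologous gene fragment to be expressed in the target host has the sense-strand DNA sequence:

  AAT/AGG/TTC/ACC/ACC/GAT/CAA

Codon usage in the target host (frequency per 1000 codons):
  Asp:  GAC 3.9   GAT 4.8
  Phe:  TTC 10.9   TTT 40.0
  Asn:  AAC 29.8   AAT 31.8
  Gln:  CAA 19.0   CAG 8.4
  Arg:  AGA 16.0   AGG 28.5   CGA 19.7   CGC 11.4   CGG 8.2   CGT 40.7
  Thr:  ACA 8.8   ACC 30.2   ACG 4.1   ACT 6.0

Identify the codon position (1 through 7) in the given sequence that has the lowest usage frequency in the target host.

6

Codon 1 AAT (Asn): 31.8 per 1000.
Codon 2 AGG (Arg): 28.5 per 1000.
Codon 3 TTC (Phe): 10.9 per 1000.
Codon 4 ACC (Thr): 30.2 per 1000.
Codon 5 ACC (Thr): 30.2 per 1000.
Codon 6 GAT (Asp): 4.8 per 1000.
Codon 7 CAA (Gln): 19.0 per 1000.
Lowest frequency is 4.8 at codon 6.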